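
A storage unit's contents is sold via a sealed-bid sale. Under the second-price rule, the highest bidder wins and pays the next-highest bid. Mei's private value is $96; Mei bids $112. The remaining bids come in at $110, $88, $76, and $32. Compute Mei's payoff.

Highest competing bid: $110.
Mei's bid $112 is the highest overall, so Mei wins and pays the second-highest bid, $110.
Payoff = value − price = $96 − $110 = -$14.
Overbidding won the item at a price above value — truthful bidding would have avoided this loss.

Mei's payoff: -$14.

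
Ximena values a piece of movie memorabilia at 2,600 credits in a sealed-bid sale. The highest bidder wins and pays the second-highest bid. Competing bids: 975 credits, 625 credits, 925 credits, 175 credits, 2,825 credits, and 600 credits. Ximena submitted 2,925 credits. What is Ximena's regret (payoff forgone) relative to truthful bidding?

The highest competing bid is 2,825 credits.
Bidding truthfully at 2,600 credits: the top bid is 2,825 credits (a rival), so Ximena loses. Payoff = 0 credits.
Bidding 2,925 credits: Ximena has the top bid, wins, and pays the second-highest bid 2,825 credits. Payoff = 2,600 credits − 2,825 credits = -225 credits.
Regret = truthful payoff − actual payoff = 0 credits − -225 credits = 225 credits.
Deviating from a truthful bid can only lose payoff in a second-price auction — never gain.

Payoff forgone: 225 credits.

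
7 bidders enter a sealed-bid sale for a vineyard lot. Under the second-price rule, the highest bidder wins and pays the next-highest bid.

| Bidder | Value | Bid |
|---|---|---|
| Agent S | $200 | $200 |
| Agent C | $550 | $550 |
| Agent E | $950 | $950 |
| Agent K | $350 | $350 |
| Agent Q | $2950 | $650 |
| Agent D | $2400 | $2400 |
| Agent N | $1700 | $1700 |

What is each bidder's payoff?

Ranking the bids: Agent D $2400, then Agent N $1700, then Agent E $950, then Agent Q $650, then Agent C $550, then Agent K $350, then Agent S $200.
Agent D has the top bid and wins; the price is the second-highest bid, $1700.
Agent D's payoff = $2400 − $1700 = $700. All other bidders lose, so their payoff is 0.

Agent S $0, Agent C $0, Agent E $0, Agent K $0, Agent Q $0, Agent D $700, Agent N $0.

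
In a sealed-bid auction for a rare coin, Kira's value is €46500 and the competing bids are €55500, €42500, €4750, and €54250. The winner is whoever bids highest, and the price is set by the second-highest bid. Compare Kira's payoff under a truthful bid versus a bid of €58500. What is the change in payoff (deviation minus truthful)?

The highest competing bid is €55500.
Bidding truthfully at €46500: the top bid is €55500 (a rival), so Kira loses. Payoff = €0.
Bidding €58500: Kira has the top bid, wins, and pays the second-highest bid €55500. Payoff = €46500 − €55500 = -€9000.
Change = -€9000 − €0 = -€9000.

Change in payoff: -€9000.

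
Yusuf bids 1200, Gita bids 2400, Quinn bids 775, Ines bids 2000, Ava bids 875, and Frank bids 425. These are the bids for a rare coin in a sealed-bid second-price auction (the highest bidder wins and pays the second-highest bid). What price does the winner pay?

2000

Bids in descending order: Gita 2400, then Ines 2000, then Yusuf 1200, then Ava 875, then Quinn 775, then Frank 425.
Gita is the highest bidder, so Gita wins.
Under the second-price rule, the price is the second-highest bid: 2000.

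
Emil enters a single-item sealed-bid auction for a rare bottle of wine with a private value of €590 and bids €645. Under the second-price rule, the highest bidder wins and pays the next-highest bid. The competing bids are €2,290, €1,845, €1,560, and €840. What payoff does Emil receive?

Highest competing bid: €2,290.
Emil's bid €645 is not the highest, so Emil loses, pays nothing, and earns zero payoff.

Emil's payoff: €0.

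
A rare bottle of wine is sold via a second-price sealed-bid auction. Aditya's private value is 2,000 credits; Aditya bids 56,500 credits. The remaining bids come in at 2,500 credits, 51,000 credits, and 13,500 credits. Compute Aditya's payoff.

Highest competing bid: 51,000 credits.
Aditya's bid 56,500 credits is the highest overall, so Aditya wins and pays the second-highest bid, 51,000 credits.
Payoff = value − price = 2,000 credits − 51,000 credits = -49,000 credits.
Overbidding won the item at a price above value — truthful bidding would have avoided this loss.

Aditya's payoff: -49,000 credits.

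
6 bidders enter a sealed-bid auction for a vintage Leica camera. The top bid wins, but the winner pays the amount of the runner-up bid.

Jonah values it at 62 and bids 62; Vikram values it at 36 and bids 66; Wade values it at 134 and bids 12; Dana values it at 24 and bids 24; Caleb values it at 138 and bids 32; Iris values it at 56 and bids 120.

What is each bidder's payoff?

Ordered from highest: Iris 120; Vikram 66; Jonah 62; Caleb 32; Dana 24; Wade 12.
Iris has the top bid and wins; the price is the second-highest bid, 66.
Iris's payoff = 56 − 66 = -10. All other bidders lose, so their payoff is 0.

Jonah 0, Vikram 0, Wade 0, Dana 0, Caleb 0, Iris -10.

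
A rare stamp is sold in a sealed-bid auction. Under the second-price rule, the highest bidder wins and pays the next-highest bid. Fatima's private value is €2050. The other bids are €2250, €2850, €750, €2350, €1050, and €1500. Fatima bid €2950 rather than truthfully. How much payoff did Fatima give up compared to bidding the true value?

The highest competing bid is €2850.
Bidding truthfully at €2050: the top bid is €2850 (a rival), so Fatima loses. Payoff = €0.
Bidding €2950: Fatima has the top bid, wins, and pays the second-highest bid €2850. Payoff = €2050 − €2850 = -€800.
Regret = truthful payoff − actual payoff = €0 − -€800 = €800.

Regret: €800.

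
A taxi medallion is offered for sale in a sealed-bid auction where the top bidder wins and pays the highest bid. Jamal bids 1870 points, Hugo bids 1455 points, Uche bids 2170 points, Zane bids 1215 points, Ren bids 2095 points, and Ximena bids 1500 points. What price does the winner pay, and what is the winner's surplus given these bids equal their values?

Price 2170 points; surplus 0 points.

Ranking the bids: Uche 2170 points; Ren 2095 points; Jamal 1870 points; Ximena 1500 points; Hugo 1455 points; Zane 1215 points.
Uche is the highest bidder, so Uche wins.
Under the first-price rule, the price is the highest bid: 2170 points.
Surplus = 2170 points − 2170 points = 0 points.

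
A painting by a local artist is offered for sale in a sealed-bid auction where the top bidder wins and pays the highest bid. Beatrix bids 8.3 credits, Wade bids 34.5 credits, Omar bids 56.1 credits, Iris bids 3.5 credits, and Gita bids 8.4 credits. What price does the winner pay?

The winner pays 56.1 credits.

Ordered from highest: Omar 56.1 credits, then Wade 34.5 credits, then Gita 8.4 credits, then Beatrix 8.3 credits, then Iris 3.5 credits.
Omar is the highest bidder, so Omar wins.
Under the first-price rule, the price is the highest bid: 56.1 credits.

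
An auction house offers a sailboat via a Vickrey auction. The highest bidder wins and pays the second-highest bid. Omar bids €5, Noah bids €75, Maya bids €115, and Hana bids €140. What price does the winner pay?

Ranking the bids: Hana €140, then Maya €115, then Noah €75, then Omar €5.
Hana has the highest bid, so Hana wins.
The second-highest bid is €115, so that is what Hana pays.

€115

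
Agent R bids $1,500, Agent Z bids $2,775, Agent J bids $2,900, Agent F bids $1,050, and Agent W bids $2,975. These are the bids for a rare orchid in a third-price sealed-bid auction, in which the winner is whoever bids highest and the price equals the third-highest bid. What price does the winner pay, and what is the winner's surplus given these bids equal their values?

Ordered from highest: Agent W $2,975; Agent J $2,900; Agent Z $2,775; Agent R $1,500; Agent F $1,050.
Agent W is the highest bidder, so Agent W wins.
Under the third-price rule, the price is the third-highest bid: $2,775.
Surplus = $2,975 − $2,775 = $200.

Price $2,775; surplus $200.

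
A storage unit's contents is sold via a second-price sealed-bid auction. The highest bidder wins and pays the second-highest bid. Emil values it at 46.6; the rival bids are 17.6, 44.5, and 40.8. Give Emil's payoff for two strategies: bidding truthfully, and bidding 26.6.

Truthful: 2.1; alternative: 0.0.

The highest competing bid is 44.5.
Bidding truthfully at 46.6: Emil has the top bid, wins, and pays the second-highest bid 44.5. Payoff = 46.6 − 44.5 = 2.1.
Bidding 26.6: the top bid is 44.5 (a rival), so Emil loses. Payoff = 0.0.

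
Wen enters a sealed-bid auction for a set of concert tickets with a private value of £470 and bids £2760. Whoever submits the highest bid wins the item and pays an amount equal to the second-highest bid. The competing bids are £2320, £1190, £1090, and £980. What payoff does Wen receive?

Payoff = -£1850.

Highest competing bid: £2320.
Wen's bid £2760 is the highest overall, so Wen wins and pays the second-highest bid, £2320.
Payoff = value − price = £470 − £2320 = -£1850.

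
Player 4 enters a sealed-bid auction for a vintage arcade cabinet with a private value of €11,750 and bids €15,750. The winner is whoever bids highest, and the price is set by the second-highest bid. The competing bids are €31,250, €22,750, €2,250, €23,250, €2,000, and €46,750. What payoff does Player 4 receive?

Highest competing bid: €46,750.
Player 4's bid €15,750 is not the highest, so Player 4 loses, pays nothing, and earns zero payoff.

Payoff = €0.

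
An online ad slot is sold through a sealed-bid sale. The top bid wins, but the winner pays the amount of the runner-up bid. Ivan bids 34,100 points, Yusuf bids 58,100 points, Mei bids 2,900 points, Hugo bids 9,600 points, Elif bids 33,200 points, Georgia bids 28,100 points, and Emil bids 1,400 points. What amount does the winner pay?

Bids in descending order: Yusuf 58,100 points; Ivan 34,100 points; Elif 33,200 points; Georgia 28,100 points; Hugo 9,600 points; Mei 2,900 points; Emil 1,400 points.
Yusuf has the highest bid, so Yusuf wins.
The second-highest bid is 34,100 points, so that is what Yusuf pays.

34,100 points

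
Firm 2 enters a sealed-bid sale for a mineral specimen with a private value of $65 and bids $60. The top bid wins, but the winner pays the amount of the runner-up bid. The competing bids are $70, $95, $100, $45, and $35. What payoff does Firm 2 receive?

$0

Highest competing bid: $100.
Firm 2's bid $60 is not the highest, so Firm 2 loses, pays nothing, and earns zero payoff.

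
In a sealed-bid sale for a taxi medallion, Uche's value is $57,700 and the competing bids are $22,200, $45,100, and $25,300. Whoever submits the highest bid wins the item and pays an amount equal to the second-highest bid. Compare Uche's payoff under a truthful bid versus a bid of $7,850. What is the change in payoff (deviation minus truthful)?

The highest competing bid is $45,100.
Bidding truthfully at $57,700: Uche has the top bid, wins, and pays the second-highest bid $45,100. Payoff = $57,700 − $45,100 = $12,600.
Bidding $7,850: the top bid is $45,100 (a rival), so Uche loses. Payoff = $0.
Change = $0 − $12,600 = -$12,600.
Deviating from a truthful bid can only lose payoff in a second-price auction — never gain.

-$12,600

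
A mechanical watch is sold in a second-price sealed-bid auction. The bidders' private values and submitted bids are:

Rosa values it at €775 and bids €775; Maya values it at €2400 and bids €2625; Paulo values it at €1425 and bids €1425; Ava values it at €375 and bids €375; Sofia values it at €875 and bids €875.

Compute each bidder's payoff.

Sorted high to low: Maya €2625 > Paulo €1425 > Sofia €875 > Rosa €775 > Ava €375.
Maya has the top bid and wins; the price is the second-highest bid, €1425.
Maya's payoff = €2400 − €1425 = €975. All other bidders lose, so their payoff is 0.

Payoffs: Rosa €0, Maya €975, Paulo €0, Ava €0, Sofia €0.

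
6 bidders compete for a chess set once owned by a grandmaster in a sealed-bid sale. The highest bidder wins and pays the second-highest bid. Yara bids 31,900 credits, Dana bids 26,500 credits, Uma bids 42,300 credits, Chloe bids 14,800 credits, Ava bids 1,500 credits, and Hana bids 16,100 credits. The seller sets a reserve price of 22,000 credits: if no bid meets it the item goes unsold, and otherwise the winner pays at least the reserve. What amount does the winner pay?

Price paid: 31,900 credits.

Bids in descending order: Uma 42,300 credits; Yara 31,900 credits; Dana 26,500 credits; Hana 16,100 credits; Chloe 14,800 credits; Ava 1,500 credits.
Uma has the highest bid, so Uma wins.
The second-highest bid is 31,900 credits, which exceeds the reserve, so that sets the price.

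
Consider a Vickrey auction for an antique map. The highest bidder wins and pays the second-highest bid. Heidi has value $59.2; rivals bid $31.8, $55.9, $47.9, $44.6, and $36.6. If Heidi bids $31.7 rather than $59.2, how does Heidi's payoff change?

The highest competing bid is $55.9.
Bidding truthfully at $59.2: Heidi has the top bid, wins, and pays the second-highest bid $55.9. Payoff = $59.2 − $55.9 = $3.3.
Bidding $31.7: the top bid is $55.9 (a rival), so Heidi loses. Payoff = $0.0.
Change = $0.0 − $3.3 = -$3.3.
Deviating from a truthful bid can only lose payoff in a second-price auction — never gain.

Change in payoff: -$3.3.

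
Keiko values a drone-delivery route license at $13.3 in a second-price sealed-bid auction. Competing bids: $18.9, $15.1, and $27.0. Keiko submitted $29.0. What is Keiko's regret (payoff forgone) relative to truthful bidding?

Payoff forgone: $13.7.

The highest competing bid is $27.0.
Bidding truthfully at $13.3: the top bid is $27.0 (a rival), so Keiko loses. Payoff = $0.0.
Bidding $29.0: Keiko has the top bid, wins, and pays the second-highest bid $27.0. Payoff = $13.3 − $27.0 = -$13.7.
Regret = truthful payoff − actual payoff = $0.0 − -$13.7 = $13.7.
Deviating from a truthful bid can only lose payoff in a second-price auction — never gain.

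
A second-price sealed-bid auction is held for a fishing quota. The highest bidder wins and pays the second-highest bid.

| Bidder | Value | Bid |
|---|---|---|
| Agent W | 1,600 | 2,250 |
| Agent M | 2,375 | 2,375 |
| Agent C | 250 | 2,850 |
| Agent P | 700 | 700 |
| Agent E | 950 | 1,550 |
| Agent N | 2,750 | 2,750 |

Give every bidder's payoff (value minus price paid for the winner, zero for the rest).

Payoffs: Agent W 0, Agent M 0, Agent C -2,500, Agent P 0, Agent E 0, Agent N 0.

Ranking the bids: Agent C 2,850 > Agent N 2,750 > Agent M 2,375 > Agent W 2,250 > Agent E 1,550 > Agent P 700.
Agent C has the top bid and wins; the price is the second-highest bid, 2,750.
Agent C's payoff = 250 − 2,750 = -2,500. All other bidders lose, so their payoff is 0.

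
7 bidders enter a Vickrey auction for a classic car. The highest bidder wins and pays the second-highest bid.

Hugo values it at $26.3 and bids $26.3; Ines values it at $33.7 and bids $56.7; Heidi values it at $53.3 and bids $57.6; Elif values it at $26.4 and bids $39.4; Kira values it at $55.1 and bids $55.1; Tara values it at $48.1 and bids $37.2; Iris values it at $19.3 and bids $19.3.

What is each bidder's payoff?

Sorted high to low: Heidi $57.6, then Ines $56.7, then Kira $55.1, then Elif $39.4, then Tara $37.2, then Hugo $26.3, then Iris $19.3.
Heidi has the top bid and wins; the price is the second-highest bid, $56.7.
Heidi's payoff = $53.3 − $56.7 = -$3.4. All other bidders lose, so their payoff is 0.

Hugo $0.0, Ines $0.0, Heidi -$3.4, Elif $0.0, Kira $0.0, Tara $0.0, Iris $0.0.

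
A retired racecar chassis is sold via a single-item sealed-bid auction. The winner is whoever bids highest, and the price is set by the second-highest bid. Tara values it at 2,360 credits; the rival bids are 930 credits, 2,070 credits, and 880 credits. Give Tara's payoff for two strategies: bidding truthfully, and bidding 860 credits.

The highest competing bid is 2,070 credits.
Bidding truthfully at 2,360 credits: Tara has the top bid, wins, and pays the second-highest bid 2,070 credits. Payoff = 2,360 credits − 2,070 credits = 290 credits.
Bidding 860 credits: the top bid is 2,070 credits (a rival), so Tara loses. Payoff = 0 credits.

(a) 290 credits  (b) 0 credits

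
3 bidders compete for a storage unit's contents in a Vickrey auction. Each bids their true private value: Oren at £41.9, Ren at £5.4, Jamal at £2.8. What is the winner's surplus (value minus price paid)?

Winner's surplus: £36.5.

Sorted high to low: Oren £41.9 > Ren £5.4 > Jamal £2.8.
Oren wins with the top bid and pays the second-highest, £5.4.
Surplus = £41.9 − £5.4 = £36.5.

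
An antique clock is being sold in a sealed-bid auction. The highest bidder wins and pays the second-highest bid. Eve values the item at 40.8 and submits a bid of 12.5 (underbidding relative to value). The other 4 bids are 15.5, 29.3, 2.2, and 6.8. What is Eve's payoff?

Highest competing bid: 29.3.
Eve's bid 12.5 is not the highest, so Eve loses, pays nothing, and earns zero payoff.

Payoff = 0.0.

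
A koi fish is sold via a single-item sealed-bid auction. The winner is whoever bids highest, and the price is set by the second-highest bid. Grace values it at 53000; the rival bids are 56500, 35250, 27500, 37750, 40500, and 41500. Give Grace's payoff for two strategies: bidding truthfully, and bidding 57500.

The highest competing bid is 56500.
Bidding truthfully at 53000: the top bid is 56500 (a rival), so Grace loses. Payoff = 0.
Bidding 57500: Grace has the top bid, wins, and pays the second-highest bid 56500. Payoff = 53000 − 56500 = -3500.
This is the dominant-strategy logic: truthful bidding weakly beats any alternative.

Truthful: 0; alternative: -3500.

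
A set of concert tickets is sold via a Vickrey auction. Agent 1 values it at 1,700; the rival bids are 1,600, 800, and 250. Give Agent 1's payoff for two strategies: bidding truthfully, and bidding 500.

Truthful: 100; alternative: 0.

The highest competing bid is 1,600.
Bidding truthfully at 1,700: Agent 1 has the top bid, wins, and pays the second-highest bid 1,600. Payoff = 1,700 − 1,600 = 100.
Bidding 500: the top bid is 1,600 (a rival), so Agent 1 loses. Payoff = 0.
Deviating from a truthful bid can only lose payoff in a second-price auction — never gain.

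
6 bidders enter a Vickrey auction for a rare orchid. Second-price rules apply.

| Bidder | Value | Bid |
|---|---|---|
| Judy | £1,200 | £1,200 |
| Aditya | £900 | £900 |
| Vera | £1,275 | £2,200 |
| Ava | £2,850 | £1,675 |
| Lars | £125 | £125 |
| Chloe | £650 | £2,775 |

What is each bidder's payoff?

Payoffs: Judy £0, Aditya £0, Vera £0, Ava £0, Lars £0, Chloe -£1,550.

Ordered from highest: Chloe £2,775 > Vera £2,200 > Ava £1,675 > Judy £1,200 > Aditya £900 > Lars £125.
Chloe has the top bid and wins; the price is the second-highest bid, £2,200.
Chloe's payoff = £650 − £2,200 = -£1,550. All other bidders lose, so their payoff is 0.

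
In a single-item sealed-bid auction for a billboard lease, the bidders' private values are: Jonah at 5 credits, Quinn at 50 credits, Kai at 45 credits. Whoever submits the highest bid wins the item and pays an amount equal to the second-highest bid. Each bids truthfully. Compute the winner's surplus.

Ranking the bids: Quinn 50 credits; Kai 45 credits; Jonah 5 credits.
Quinn wins with the top bid and pays the second-highest, 45 credits.
Surplus = 50 credits − 45 credits = 5 credits.

5 credits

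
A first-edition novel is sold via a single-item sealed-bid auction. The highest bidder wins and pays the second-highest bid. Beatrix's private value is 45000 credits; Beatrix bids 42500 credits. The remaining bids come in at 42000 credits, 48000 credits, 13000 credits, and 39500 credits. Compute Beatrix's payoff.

Payoff = 0 credits.

Highest competing bid: 48000 credits.
Beatrix's bid 42500 credits is not the highest, so Beatrix loses, pays nothing, and earns zero payoff.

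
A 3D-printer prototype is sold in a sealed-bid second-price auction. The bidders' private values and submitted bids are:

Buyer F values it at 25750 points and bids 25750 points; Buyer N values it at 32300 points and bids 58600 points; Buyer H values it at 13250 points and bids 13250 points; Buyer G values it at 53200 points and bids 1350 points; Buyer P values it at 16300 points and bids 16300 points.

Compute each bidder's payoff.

Buyer F 0 points, Buyer N 6550 points, Buyer H 0 points, Buyer G 0 points, Buyer P 0 points.

Bids in descending order: Buyer N 58600 points, then Buyer F 25750 points, then Buyer P 16300 points, then Buyer H 13250 points, then Buyer G 1350 points.
Buyer N has the top bid and wins; the price is the second-highest bid, 25750 points.
Buyer N's payoff = 32300 points − 25750 points = 6550 points. All other bidders lose, so their payoff is 0.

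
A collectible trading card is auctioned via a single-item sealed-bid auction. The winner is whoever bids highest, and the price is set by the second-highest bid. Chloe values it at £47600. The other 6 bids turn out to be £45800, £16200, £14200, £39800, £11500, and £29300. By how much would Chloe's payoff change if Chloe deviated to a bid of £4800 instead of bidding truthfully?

The highest competing bid is £45800.
Bidding truthfully at £47600: Chloe has the top bid, wins, and pays the second-highest bid £45800. Payoff = £47600 − £45800 = £1800.
Bidding £4800: the top bid is £45800 (a rival), so Chloe loses. Payoff = £0.
Change = £0 − £1800 = -£1800.

-£1800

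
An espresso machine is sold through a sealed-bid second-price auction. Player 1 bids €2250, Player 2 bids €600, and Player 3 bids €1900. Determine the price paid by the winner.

€1900

Ranking the bids: Player 1 €2250, then Player 3 €1900, then Player 2 €600.
Player 1 has the highest bid, so Player 1 wins.
The second-highest bid is €1900, so that is what Player 1 pays.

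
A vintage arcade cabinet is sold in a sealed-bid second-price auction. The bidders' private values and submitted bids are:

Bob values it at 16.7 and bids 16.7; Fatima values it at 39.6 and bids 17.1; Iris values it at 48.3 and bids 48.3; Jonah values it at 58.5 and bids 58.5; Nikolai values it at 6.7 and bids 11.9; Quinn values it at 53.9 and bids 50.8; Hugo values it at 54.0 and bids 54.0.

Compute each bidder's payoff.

Ordered from highest: Jonah 58.5, then Hugo 54.0, then Quinn 50.8, then Iris 48.3, then Fatima 17.1, then Bob 16.7, then Nikolai 11.9.
Jonah has the top bid and wins; the price is the second-highest bid, 54.0.
Jonah's payoff = 58.5 − 54.0 = 4.5. All other bidders lose, so their payoff is 0.

Payoffs: Bob 0.0, Fatima 0.0, Iris 0.0, Jonah 4.5, Nikolai 0.0, Quinn 0.0, Hugo 0.0.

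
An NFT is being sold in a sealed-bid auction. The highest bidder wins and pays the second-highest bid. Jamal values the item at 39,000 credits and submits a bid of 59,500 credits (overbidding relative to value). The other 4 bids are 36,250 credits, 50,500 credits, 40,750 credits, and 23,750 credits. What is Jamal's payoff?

Highest competing bid: 50,500 credits.
Jamal's bid 59,500 credits is the highest overall, so Jamal wins and pays the second-highest bid, 50,500 credits.
Payoff = value − price = 39,000 credits − 50,500 credits = -11,500 credits.
Overbidding won the item at a price above value — truthful bidding would have avoided this loss.

Payoff = -11,500 credits.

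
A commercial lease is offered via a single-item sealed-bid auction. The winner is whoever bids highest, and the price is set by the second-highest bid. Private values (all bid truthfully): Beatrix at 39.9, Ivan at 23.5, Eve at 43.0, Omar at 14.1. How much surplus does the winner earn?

Ordered from highest: Eve 43.0 > Beatrix 39.9 > Ivan 23.5 > Omar 14.1.
Eve wins with the top bid and pays the second-highest, 39.9.
Surplus = 43.0 − 39.9 = 3.1.

3.1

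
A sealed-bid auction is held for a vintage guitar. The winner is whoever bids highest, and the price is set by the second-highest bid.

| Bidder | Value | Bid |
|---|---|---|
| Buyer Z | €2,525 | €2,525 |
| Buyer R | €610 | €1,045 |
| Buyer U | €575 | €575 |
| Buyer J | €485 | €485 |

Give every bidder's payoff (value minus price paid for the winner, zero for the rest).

Payoffs: Buyer Z €1,480, Buyer R €0, Buyer U €0, Buyer J €0.

Bids in descending order: Buyer Z €2,525 > Buyer R €1,045 > Buyer U €575 > Buyer J €485.
Buyer Z has the top bid and wins; the price is the second-highest bid, €1,045.
Buyer Z's payoff = €2,525 − €1,045 = €1,480. All other bidders lose, so their payoff is 0.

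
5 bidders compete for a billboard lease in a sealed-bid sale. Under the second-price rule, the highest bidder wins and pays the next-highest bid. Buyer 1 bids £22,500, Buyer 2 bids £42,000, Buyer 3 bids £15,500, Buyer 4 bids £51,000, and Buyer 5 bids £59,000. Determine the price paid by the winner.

Ranking the bids: Buyer 5 £59,000, then Buyer 4 £51,000, then Buyer 2 £42,000, then Buyer 1 £22,500, then Buyer 3 £15,500.
Buyer 5 has the highest bid, so Buyer 5 wins.
The second-highest bid is £51,000, so that is what Buyer 5 pays.

The winner pays £51,000.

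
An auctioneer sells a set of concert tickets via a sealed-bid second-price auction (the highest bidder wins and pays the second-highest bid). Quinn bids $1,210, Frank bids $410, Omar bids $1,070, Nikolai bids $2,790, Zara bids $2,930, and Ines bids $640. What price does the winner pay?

Ranking the bids: Zara $2,930, then Nikolai $2,790, then Quinn $1,210, then Omar $1,070, then Ines $640, then Frank $410.
Zara is the highest bidder, so Zara wins.
Under the second-price rule, the price is the second-highest bid: $2,790.

$2,790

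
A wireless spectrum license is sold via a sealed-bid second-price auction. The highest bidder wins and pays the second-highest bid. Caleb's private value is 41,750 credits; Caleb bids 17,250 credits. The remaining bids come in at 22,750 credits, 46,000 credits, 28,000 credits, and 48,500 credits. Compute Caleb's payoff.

Highest competing bid: 48,500 credits.
Caleb's bid 17,250 credits is not the highest, so Caleb loses, pays nothing, and earns zero payoff.

Payoff = 0 credits.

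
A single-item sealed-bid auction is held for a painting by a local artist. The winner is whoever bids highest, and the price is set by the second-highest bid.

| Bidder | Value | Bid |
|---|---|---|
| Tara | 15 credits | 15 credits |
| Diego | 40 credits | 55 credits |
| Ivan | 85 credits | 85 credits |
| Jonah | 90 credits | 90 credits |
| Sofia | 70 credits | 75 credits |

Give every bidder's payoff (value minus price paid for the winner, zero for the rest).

Bids in descending order: Jonah 90 credits > Ivan 85 credits > Sofia 75 credits > Diego 55 credits > Tara 15 credits.
Jonah has the top bid and wins; the price is the second-highest bid, 85 credits.
Jonah's payoff = 90 credits − 85 credits = 5 credits. All other bidders lose, so their payoff is 0.

Tara 0 credits, Diego 0 credits, Ivan 0 credits, Jonah 5 credits, Sofia 0 credits.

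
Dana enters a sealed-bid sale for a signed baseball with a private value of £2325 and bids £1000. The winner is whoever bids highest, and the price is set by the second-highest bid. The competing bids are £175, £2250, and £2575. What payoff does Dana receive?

£0

Highest competing bid: £2575.
Dana's bid £1000 is not the highest, so Dana loses, pays nothing, and earns zero payoff.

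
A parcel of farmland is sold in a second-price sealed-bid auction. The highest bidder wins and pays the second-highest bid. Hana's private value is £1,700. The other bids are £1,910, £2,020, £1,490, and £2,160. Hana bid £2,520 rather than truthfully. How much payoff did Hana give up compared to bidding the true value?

£460

The highest competing bid is £2,160.
Bidding truthfully at £1,700: the top bid is £2,160 (a rival), so Hana loses. Payoff = £0.
Bidding £2,520: Hana has the top bid, wins, and pays the second-highest bid £2,160. Payoff = £1,700 − £2,160 = -£460.
Regret = truthful payoff − actual payoff = £0 − -£460 = £460.
This is the dominant-strategy logic: truthful bidding weakly beats any alternative.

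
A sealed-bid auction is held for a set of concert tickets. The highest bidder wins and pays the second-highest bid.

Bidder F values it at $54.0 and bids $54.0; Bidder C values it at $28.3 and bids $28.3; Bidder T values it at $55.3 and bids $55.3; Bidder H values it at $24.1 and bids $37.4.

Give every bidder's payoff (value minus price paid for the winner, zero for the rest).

Payoffs: Bidder F $0.0, Bidder C $0.0, Bidder T $1.3, Bidder H $0.0.

Ranking the bids: Bidder T $55.3 > Bidder F $54.0 > Bidder H $37.4 > Bidder C $28.3.
Bidder T has the top bid and wins; the price is the second-highest bid, $54.0.
Bidder T's payoff = $55.3 − $54.0 = $1.3. All other bidders lose, so their payoff is 0.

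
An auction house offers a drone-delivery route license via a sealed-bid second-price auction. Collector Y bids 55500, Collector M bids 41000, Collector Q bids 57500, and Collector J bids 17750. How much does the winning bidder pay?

55500

Bids in descending order: Collector Q 57500, then Collector Y 55500, then Collector M 41000, then Collector J 17750.
Collector Q has the highest bid, so Collector Q wins.
The second-highest bid is 55500, so that is what Collector Q pays.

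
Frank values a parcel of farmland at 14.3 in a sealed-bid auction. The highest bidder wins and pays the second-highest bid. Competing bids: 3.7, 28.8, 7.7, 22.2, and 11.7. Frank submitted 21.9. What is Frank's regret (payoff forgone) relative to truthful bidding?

Payoff forgone: 0.0.

The highest competing bid is 28.8.
Bidding truthfully at 14.3: the top bid is 28.8 (a rival), so Frank loses. Payoff = 0.0.
Bidding 21.9: the top bid is 28.8 (a rival), so Frank loses. Payoff = 0.0.
Regret = truthful payoff − actual payoff = 0.0 − 0.0 = 0.0.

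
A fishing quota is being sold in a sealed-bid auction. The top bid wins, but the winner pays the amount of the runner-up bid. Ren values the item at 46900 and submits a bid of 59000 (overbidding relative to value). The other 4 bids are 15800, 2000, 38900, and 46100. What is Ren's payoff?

Ren's payoff: 800.

Highest competing bid: 46100.
Ren's bid 59000 is the highest overall, so Ren wins and pays the second-highest bid, 46100.
Payoff = value − price = 46900 − 46100 = 800.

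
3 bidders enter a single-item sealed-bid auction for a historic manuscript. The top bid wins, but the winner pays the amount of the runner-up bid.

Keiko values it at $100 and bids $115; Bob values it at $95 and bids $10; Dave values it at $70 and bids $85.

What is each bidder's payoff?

Ranking the bids: Keiko $115 > Dave $85 > Bob $10.
Keiko has the top bid and wins; the price is the second-highest bid, $85.
Keiko's payoff = $100 − $85 = $15. All other bidders lose, so their payoff is 0.

Keiko $15, Bob $0, Dave $0.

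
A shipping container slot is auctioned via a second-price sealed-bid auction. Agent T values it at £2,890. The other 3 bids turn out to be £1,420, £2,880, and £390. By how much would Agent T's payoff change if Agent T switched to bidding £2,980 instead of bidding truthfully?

The highest competing bid is £2,880.
Bidding truthfully at £2,890: Agent T has the top bid, wins, and pays the second-highest bid £2,880. Payoff = £2,890 − £2,880 = £10.
Bidding £2,980: Agent T has the top bid, wins, and pays the second-highest bid £2,880. Payoff = £2,890 − £2,880 = £10.
Change = £10 − £10 = £0.
The bid only affects whether you win, not the price — here both bids land on the same side of the top rival bid, so the deviation is payoff-neutral.

£0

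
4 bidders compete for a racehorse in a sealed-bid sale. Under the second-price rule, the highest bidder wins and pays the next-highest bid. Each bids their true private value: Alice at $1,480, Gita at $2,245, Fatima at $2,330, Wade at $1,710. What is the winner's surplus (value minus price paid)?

Ranking the bids: Fatima $2,330; Gita $2,245; Wade $1,710; Alice $1,480.
Fatima wins with the top bid and pays the second-highest, $2,245.
Surplus = $2,330 − $2,245 = $85.

$85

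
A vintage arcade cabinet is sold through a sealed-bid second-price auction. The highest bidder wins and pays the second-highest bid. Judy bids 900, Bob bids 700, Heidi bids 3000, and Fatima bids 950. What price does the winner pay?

950

Ordered from highest: Heidi 3000, then Fatima 950, then Judy 900, then Bob 700.
Heidi has the highest bid, so Heidi wins.
The second-highest bid is 950, so that is what Heidi pays.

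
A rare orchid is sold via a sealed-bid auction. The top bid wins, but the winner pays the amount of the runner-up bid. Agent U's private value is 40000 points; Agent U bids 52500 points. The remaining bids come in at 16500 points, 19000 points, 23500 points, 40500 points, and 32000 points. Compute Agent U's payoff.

Payoff = -500 points.

Highest competing bid: 40500 points.
Agent U's bid 52500 points is the highest overall, so Agent U wins and pays the second-highest bid, 40500 points.
Payoff = value − price = 40000 points − 40500 points = -500 points.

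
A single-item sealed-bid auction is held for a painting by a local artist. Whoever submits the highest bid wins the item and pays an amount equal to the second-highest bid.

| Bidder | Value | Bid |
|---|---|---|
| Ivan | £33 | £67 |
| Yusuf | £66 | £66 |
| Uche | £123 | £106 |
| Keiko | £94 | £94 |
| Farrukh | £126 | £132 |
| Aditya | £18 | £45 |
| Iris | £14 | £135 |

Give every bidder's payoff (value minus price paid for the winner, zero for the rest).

Ordered from highest: Iris £135, then Farrukh £132, then Uche £106, then Keiko £94, then Ivan £67, then Yusuf £66, then Aditya £45.
Iris has the top bid and wins; the price is the second-highest bid, £132.
Iris's payoff = £14 − £132 = -£118. All other bidders lose, so their payoff is 0.

Ivan £0, Yusuf £0, Uche £0, Keiko £0, Farrukh £0, Aditya £0, Iris -£118.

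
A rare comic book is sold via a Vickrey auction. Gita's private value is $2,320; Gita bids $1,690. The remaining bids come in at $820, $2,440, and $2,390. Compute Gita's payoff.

Payoff = $0.

Highest competing bid: $2,440.
Gita's bid $1,690 is not the highest, so Gita loses, pays nothing, and earns zero payoff.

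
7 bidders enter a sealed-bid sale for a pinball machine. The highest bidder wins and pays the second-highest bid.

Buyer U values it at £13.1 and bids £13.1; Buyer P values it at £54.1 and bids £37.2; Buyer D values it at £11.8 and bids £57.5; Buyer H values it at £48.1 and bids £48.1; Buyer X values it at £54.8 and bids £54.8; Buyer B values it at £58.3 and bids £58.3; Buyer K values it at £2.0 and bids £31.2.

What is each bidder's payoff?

Payoffs: Buyer U £0.0, Buyer P £0.0, Buyer D £0.0, Buyer H £0.0, Buyer X £0.0, Buyer B £0.8, Buyer K £0.0.

Ranking the bids: Buyer B £58.3 > Buyer D £57.5 > Buyer X £54.8 > Buyer H £48.1 > Buyer P £37.2 > Buyer K £31.2 > Buyer U £13.1.
Buyer B has the top bid and wins; the price is the second-highest bid, £57.5.
Buyer B's payoff = £58.3 − £57.5 = £0.8. All other bidders lose, so their payoff is 0.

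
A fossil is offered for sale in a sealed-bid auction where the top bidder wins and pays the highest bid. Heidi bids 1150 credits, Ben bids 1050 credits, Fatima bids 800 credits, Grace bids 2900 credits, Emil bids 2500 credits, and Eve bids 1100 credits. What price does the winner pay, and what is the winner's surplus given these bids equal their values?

The winner pays 2900 credits for a surplus of 0 credits.

Ranking the bids: Grace 2900 credits; Emil 2500 credits; Heidi 1150 credits; Eve 1100 credits; Ben 1050 credits; Fatima 800 credits.
Grace is the highest bidder, so Grace wins.
Under the first-price rule, the price is the highest bid: 2900 credits.
Surplus = 2900 credits − 2900 credits = 0 credits.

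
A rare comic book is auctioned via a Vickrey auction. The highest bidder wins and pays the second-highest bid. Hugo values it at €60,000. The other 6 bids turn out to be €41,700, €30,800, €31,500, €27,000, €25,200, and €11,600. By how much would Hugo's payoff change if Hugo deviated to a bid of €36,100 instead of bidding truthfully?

-€18,300

The highest competing bid is €41,700.
Bidding truthfully at €60,000: Hugo has the top bid, wins, and pays the second-highest bid €41,700. Payoff = €60,000 − €41,700 = €18,300.
Bidding €36,100: the top bid is €41,700 (a rival), so Hugo loses. Payoff = €0.
Change = €0 − €18,300 = -€18,300.
Deviating from a truthful bid can only lose payoff in a second-price auction — never gain.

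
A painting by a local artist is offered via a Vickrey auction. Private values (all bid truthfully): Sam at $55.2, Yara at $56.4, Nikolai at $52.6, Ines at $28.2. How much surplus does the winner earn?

Winner's surplus: $1.2.

Ranking the bids: Yara $56.4; Sam $55.2; Nikolai $52.6; Ines $28.2.
Yara wins with the top bid and pays the second-highest, $55.2.
Surplus = $56.4 − $55.2 = $1.2.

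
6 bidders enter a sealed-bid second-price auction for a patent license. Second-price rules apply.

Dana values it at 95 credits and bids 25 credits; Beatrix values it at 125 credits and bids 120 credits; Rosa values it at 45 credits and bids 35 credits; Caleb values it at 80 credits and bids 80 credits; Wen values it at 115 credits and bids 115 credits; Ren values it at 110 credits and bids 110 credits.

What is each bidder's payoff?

Dana 0 credits, Beatrix 10 credits, Rosa 0 credits, Caleb 0 credits, Wen 0 credits, Ren 0 credits.

Ranking the bids: Beatrix 120 credits > Wen 115 credits > Ren 110 credits > Caleb 80 credits > Rosa 35 credits > Dana 25 credits.
Beatrix has the top bid and wins; the price is the second-highest bid, 115 credits.
Beatrix's payoff = 125 credits − 115 credits = 10 credits. All other bidders lose, so their payoff is 0.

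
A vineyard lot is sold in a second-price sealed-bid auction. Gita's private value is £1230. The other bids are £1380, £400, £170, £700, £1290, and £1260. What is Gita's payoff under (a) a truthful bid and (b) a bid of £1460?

The highest competing bid is £1380.
Bidding truthfully at £1230: the top bid is £1380 (a rival), so Gita loses. Payoff = £0.
Bidding £1460: Gita has the top bid, wins, and pays the second-highest bid £1380. Payoff = £1230 − £1380 = -£150.
Deviating from a truthful bid can only lose payoff in a second-price auction — never gain.

(a) £0  (b) -£150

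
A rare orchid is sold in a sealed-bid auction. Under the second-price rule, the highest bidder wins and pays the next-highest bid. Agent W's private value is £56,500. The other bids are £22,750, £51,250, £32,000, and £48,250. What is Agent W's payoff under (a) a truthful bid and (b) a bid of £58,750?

Truthful: £5,250; alternative: £5,250.

The highest competing bid is £51,250.
Bidding truthfully at £56,500: Agent W has the top bid, wins, and pays the second-highest bid £51,250. Payoff = £56,500 − £51,250 = £5,250.
Bidding £58,750: Agent W has the top bid, wins, and pays the second-highest bid £51,250. Payoff = £56,500 − £51,250 = £5,250.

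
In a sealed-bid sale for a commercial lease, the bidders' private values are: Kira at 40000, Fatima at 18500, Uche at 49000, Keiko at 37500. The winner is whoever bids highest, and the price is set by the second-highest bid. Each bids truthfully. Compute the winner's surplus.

Sorted high to low: Uche 49000, then Kira 40000, then Keiko 37500, then Fatima 18500.
Uche wins with the top bid and pays the second-highest, 40000.
Surplus = 49000 − 40000 = 9000.

9000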